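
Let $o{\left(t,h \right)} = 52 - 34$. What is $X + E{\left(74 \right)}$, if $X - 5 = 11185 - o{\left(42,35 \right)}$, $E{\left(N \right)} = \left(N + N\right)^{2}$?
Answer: $33076$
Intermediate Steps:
$o{\left(t,h \right)} = 18$
$E{\left(N \right)} = 4 N^{2}$ ($E{\left(N \right)} = \left(2 N\right)^{2} = 4 N^{2}$)
$X = 11172$ ($X = 5 + \left(11185 - 18\right) = 5 + 11167 = 11172$)
$X + E{\left(74 \right)} = 11172 + 4 \cdot 74^{2} = 11172 + 4 \cdot 5476 = 11172 + 21904 = 33076$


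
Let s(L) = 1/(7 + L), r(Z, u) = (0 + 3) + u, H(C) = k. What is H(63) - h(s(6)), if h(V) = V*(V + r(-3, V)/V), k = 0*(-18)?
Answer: -521/169 ≈ -3.0828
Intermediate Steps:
k = 0
H(C) = 0
r(Z, u) = 3 + u
h(V) = V*(V + (3 + V)/V)
H(63) - h(s(6)) = 0 - (3 + 1/(7 + 6) + (1/(7 + 6))²) = 0 - (3 + 1/13 + (1/13)²) = 0 - (3 + 1/13 + 1/169) = 0 - 1*521/169 = 0 - 521/169 = -521/169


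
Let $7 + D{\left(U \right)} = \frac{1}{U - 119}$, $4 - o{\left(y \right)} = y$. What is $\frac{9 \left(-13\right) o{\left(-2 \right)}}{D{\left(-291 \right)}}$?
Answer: $\frac{31980}{319} \approx 100.25$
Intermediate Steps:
$o{\left(y \right)} = 4 - y$
$D{\left(U \right)} = -7 + \frac{1}{-119 + U}$ ($D{\left(U \right)} = -7 + \frac{1}{U - 119} = -7 + \frac{1}{-119 + U}$)
$\frac{9 \left(-13\right) o{\left(-2 \right)}}{D{\left(-291 \right)}} = \frac{9 \left(-13\right) \left(4 - -2\right)}{\frac{1}{-119 - 291} \left(834 - -2037\right)} = \frac{\left(-117\right) \left(4 + 2\right)}{\frac{1}{-410} \left(834 + 2037\right)} = \frac{\left(-117\right) 6}{\left(- \frac{1}{410}\right) 2871} = - \frac{702}{- \frac{2871}{410}} = \left(-702\right) \left(- \frac{410}{2871}\right) = \frac{31980}{319}$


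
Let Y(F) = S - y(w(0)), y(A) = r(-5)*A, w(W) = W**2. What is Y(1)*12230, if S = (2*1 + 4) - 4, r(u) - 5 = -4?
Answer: 24460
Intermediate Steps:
r(u) = 1 (r(u) = 5 - 4 = 1)
y(A) = A (y(A) = 1*A = A)
S = 2 (S = (2 + 4) - 4 = 6 - 4 = 2)
Y(F) = 2 (Y(F) = 2 - 1*0**2 = 2 - 1*0 = 2 + 0 = 2)
Y(1)*12230 = 2*12230 = 24460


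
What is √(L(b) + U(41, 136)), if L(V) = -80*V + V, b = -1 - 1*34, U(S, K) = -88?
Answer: √2677 ≈ 51.740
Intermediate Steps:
b = -35 (b = -1 - 34 = -35)
L(V) = -79*V
√(L(b) + U(41, 136)) = √(-79*(-35) - 88) = √(2765 - 88) = √2677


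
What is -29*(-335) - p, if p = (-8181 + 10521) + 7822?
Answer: -447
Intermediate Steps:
p = 10162 (p = 2340 + 7822 = 10162)
-29*(-335) - p = -29*(-335) - 1*10162 = 9715 - 10162 = -447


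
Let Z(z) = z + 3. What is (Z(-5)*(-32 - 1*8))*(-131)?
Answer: -10480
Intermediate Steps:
Z(z) = 3 + z
(Z(-5)*(-32 - 1*8))*(-131) = ((3 - 5)*(-32 - 1*8))*(-131) = -2*(-32 - 8)*(-131) = -2*(-40)*(-131) = 80*(-131) = -10480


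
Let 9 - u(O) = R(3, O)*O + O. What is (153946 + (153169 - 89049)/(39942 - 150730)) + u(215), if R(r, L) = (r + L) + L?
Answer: 1679668535/27697 ≈ 60644.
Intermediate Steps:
R(r, L) = r + 2*L (R(r, L) = (L + r) + L = r + 2*L)
u(O) = 9 - O - O*(3 + 2*O) (u(O) = 9 - ((3 + 2*O)*O + O) = 9 - (O*(3 + 2*O) + O) = 9 - (O + O*(3 + 2*O)) = 9 + (-O - O*(3 + 2*O)) = 9 - O - O*(3 + 2*O))
(153946 + (153169 - 89049)/(39942 - 150730)) + u(215) = (153946 + (153169 - 89049)/(39942 - 150730)) + (9 - 1*215 - 1*215*(3 + 2*215)) = (153946 + 64120/(-110788)) + (9 - 215 - 1*215*(3 + 430)) = (153946 + 64120*(-1/110788)) + (9 - 215 - 1*215*433) = (153946 - 16030/27697) + (9 - 215 - 93095) = 4263826332/27697 - 93301 = 1679668535/27697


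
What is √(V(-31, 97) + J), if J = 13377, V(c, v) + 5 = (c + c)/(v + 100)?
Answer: √518941734/197 ≈ 115.64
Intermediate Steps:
V(c, v) = -5 + 2*c/(100 + v) (V(c, v) = -5 + (c + c)/(v + 100) = -5 + (2*c)/(100 + v) = -5 + 2*c/(100 + v))
√(V(-31, 97) + J) = √((-500 - 5*97 + 2*(-31))/(100 + 97) + 13377) = √((-500 - 485 - 62)/197 + 13377) = √((1/197)*(-1047) + 13377) = √(-1047/197 + 13377) = √(2634222/197) = √518941734/197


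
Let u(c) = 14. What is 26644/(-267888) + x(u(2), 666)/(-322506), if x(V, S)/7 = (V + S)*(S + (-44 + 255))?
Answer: -46954027651/3599811972 ≈ -13.043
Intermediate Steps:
x(V, S) = 7*(211 + S)*(S + V) (x(V, S) = 7*((V + S)*(S + (-44 + 255))) = 7*((S + V)*(S + 211)) = 7*((S + V)*(211 + S)) = 7*((211 + S)*(S + V)) = 7*(211 + S)*(S + V))
26644/(-267888) + x(u(2), 666)/(-322506) = 26644/(-267888) + (7*666**2 + 1477*666 + 1477*14 + 7*666*14)/(-322506) = 26644*(-1/267888) + (7*443556 + 983682 + 20678 + 65268)*(-1/322506) = -6661/66972 + (3104892 + 983682 + 20678 + 65268)*(-1/322506) = -6661/66972 + 4174520*(-1/322506) = -6661/66972 - 2087260/161253 = -46954027651/3599811972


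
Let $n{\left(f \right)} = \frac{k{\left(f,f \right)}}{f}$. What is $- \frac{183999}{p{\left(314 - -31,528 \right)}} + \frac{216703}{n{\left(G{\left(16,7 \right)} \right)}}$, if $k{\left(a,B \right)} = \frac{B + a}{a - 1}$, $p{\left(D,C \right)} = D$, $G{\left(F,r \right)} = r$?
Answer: $\frac{74701202}{115} \approx 6.4958 \cdot 10^{5}$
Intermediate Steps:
$k{\left(a,B \right)} = \frac{B + a}{-1 + a}$
$n{\left(f \right)} = \frac{2}{-1 + f}$ ($n{\left(f \right)} = \frac{\frac{1}{-1 + f} \left(f + f\right)}{f} = \frac{\frac{1}{-1 + f} 2 f}{f} = \frac{2 f \frac{1}{-1 + f}}{f} = \frac{2}{-1 + f}$)
$- \frac{183999}{p{\left(314 - -31,528 \right)}} + \frac{216703}{n{\left(G{\left(16,7 \right)} \right)}} = - \frac{183999}{314 - -31} + \frac{216703}{2 \frac{1}{-1 + 7}} = - \frac{183999}{314 + 31} + \frac{216703}{2 \cdot \frac{1}{6}} = - \frac{183999}{345} + \frac{216703}{2 \cdot \frac{1}{6}} = \left(-183999\right) \frac{1}{345} + 216703 \frac{1}{\frac{1}{3}} = - \frac{61333}{115} + 216703 \cdot 3 = - \frac{61333}{115} + 650109 = \frac{74701202}{115}$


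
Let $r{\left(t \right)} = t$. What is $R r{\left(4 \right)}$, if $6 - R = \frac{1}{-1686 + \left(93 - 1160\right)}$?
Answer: $\frac{66076}{2753} \approx 24.001$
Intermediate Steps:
$R = \frac{16519}{2753}$ ($R = 6 - \frac{1}{-1686 + \left(93 - 1160\right)} = 6 - \frac{1}{-1686 - 1067} = 6 - \frac{1}{-2753} = 6 - - \frac{1}{2753} = 6 + \frac{1}{2753} = \frac{16519}{2753} \approx 6.0004$)
$R r{\left(4 \right)} = \frac{16519}{2753} \cdot 4 = \frac{66076}{2753}$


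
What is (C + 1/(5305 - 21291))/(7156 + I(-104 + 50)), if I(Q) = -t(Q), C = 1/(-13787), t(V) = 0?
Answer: -29773/1577175115192 ≈ -1.8877e-8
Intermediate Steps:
C = -1/13787 ≈ -7.2532e-5
I(Q) = 0 (I(Q) = -1*0 = 0)
(C + 1/(5305 - 21291))/(7156 + I(-104 + 50)) = (-1/13787 + 1/(5305 - 21291))/(7156 + 0) = (-1/13787 + 1/(-15986))/7156 = (-1/13787 - 1/15986)*(1/7156) = -29773/220398982*1/7156 = -29773/1577175115192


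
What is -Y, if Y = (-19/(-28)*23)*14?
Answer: -437/2 ≈ -218.50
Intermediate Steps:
Y = 437/2 (Y = (-19*(-1/28)*23)*14 = ((19/28)*23)*14 = (437/28)*14 = 437/2 ≈ 218.50)
-Y = -1*437/2 = -437/2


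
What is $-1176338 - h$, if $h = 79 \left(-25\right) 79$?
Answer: $-1020313$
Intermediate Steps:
$h = -156025$ ($h = \left(-1975\right) 79 = -156025$)
$-1176338 - h = -1176338 - -156025 = -1176338 + 156025 = -1020313$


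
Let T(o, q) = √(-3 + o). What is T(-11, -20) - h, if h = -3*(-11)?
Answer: -33 + I*√14 ≈ -33.0 + 3.7417*I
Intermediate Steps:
h = 33
T(-11, -20) - h = √(-3 - 11) - 1*33 = √(-14) - 33 = I*√14 - 33 = -33 + I*√14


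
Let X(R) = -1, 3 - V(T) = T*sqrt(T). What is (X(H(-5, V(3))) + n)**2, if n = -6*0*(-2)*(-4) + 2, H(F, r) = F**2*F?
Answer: 1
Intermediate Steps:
V(T) = 3 - T**(3/2) (V(T) = 3 - T*sqrt(T) = 3 - T**(3/2))
H(F, r) = F**3
n = 2 (n = -0*(-4) + 2 = -6*0 + 2 = 0 + 2 = 2)
(X(H(-5, V(3))) + n)**2 = (-1 + 2)**2 = 1**2 = 1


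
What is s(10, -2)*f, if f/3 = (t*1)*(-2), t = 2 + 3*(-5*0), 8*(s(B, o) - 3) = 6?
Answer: -45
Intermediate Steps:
s(B, o) = 15/4 (s(B, o) = 3 + (1/8)*6 = 3 + 3/4 = 15/4)
t = 2 (t = 2 + 3*0 = 2 + 0 = 2)
f = -12 (f = 3*((2*1)*(-2)) = 3*(2*(-2)) = 3*(-4) = -12)
s(10, -2)*f = (15/4)*(-12) = -45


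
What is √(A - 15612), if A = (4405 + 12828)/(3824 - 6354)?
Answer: I*√99974450290/2530 ≈ 124.98*I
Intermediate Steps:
A = -17233/2530 (A = 17233/(-2530) = 17233*(-1/2530) = -17233/2530 ≈ -6.8115)
√(A - 15612) = √(-17233/2530 - 15612) = √(-39515593/2530) = I*√99974450290/2530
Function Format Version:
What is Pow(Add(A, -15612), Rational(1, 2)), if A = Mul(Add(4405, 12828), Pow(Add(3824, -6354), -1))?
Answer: Mul(Rational(1, 2530), I, Pow(99974450290, Rational(1, 2))) ≈ Mul(124.98, I)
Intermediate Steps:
A = Rational(-17233, 2530) (A = Mul(17233, Pow(-2530, -1)) = Mul(17233, Rational(-1, 2530)) = Rational(-17233, 2530) ≈ -6.8115)
Pow(Add(A, -15612), Rational(1, 2)) = Pow(Add(Rational(-17233, 2530), -15612), Rational(1, 2)) = Pow(Rational(-39515593, 2530), Rational(1, 2)) = Mul(Rational(1, 2530), I, Pow(99974450290, Rational(1, 2)))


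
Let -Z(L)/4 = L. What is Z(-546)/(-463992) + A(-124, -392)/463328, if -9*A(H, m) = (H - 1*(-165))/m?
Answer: -148749735091/31602131350272 ≈ -0.0047069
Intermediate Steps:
Z(L) = -4*L
A(H, m) = -(165 + H)/(9*m) (A(H, m) = -(H - 1*(-165))/(9*m) = -(H + 165)/(9*m) = -(165 + H)/(9*m))
Z(-546)/(-463992) + A(-124, -392)/463328 = -4*(-546)/(-463992) + ((1/9)*(-165 - 1*(-124))/(-392))/463328 = 2184*(-1/463992) + ((1/9)*(-1/392)*(-165 + 124))*(1/463328) = -91/19333 + ((1/9)*(-1/392)*(-41))*(1/463328) = -91/19333 + (41/3528)*(1/463328) = -91/19333 + 41/1634621184 = -148749735091/31602131350272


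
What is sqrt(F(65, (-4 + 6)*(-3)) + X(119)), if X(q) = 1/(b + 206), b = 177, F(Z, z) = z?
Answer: I*sqrt(879751)/383 ≈ 2.449*I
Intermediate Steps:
X(q) = 1/383 (X(q) = 1/(177 + 206) = 1/383)
sqrt(F(65, (-4 + 6)*(-3)) + X(119)) = sqrt((-4 + 6)*(-3) + 1/383) = sqrt(2*(-3) + 1/383) = sqrt(-6 + 1/383) = sqrt(-2297/383) = I*sqrt(879751)/383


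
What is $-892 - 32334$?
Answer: $-33226$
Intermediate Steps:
$-892 - 32334 = -33226$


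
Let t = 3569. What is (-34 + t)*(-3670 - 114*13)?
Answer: -18212320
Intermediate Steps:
(-34 + t)*(-3670 - 114*13) = (-34 + 3569)*(-3670 - 114*13) = 3535*(-3670 - 1482) = 3535*(-5152) = -18212320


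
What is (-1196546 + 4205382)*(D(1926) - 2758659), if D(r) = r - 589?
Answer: -8296329697192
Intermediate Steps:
D(r) = -589 + r
(-1196546 + 4205382)*(D(1926) - 2758659) = (-1196546 + 4205382)*((-589 + 1926) - 2758659) = 3008836*(1337 - 2758659) = 3008836*(-2757322) = -8296329697192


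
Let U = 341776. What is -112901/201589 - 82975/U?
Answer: -55313699451/68898282064 ≈ -0.80283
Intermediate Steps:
-112901/201589 - 82975/U = -112901/201589 - 82975/341776 = -55313699451/68898282064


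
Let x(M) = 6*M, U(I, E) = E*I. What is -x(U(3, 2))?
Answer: -36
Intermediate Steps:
-x(U(3, 2)) = -6*2*3 = -6*6 = -1*36 = -36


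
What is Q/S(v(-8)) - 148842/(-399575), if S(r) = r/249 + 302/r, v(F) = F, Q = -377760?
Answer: 13667752660482/1366946075 ≈ 9998.8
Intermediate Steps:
S(r) = 302/r + r/249 (S(r) = r*(1/249) + 302/r = r/249 + 302/r = 302/r + r/249)
Q/S(v(-8)) - 148842/(-399575) = -377760/(302/(-8) + (1/249)*(-8)) - 148842/(-399575) = -377760/(302*(-1/8) - 8/249) - 148842*(-1/399575) = -377760/(-151/4 - 8/249) + 148842/399575 = -377760/(-37631/996) + 148842/399575 = -377760*(-996/37631) + 148842/399575 = 376248960/37631 + 148842/399575 = 13667752660482/1366946075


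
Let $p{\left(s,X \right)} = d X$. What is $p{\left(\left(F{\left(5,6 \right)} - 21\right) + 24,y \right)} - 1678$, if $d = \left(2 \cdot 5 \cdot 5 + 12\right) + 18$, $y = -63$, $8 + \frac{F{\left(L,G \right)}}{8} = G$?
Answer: $-6718$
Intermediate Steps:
$F{\left(L,G \right)} = -64 + 8 G$
$d = 80$ ($d = \left(10 \cdot 5 + 12\right) + 18 = \left(50 + 12\right) + 18 = 62 + 18 = 80$)
$p{\left(s,X \right)} = 80 X$
$p{\left(\left(F{\left(5,6 \right)} - 21\right) + 24,y \right)} - 1678 = 80 \left(-63\right) - 1678 = -5040 - 1678 = -6718$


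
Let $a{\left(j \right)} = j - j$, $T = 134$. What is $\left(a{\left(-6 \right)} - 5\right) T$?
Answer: $-670$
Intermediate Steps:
$a{\left(j \right)} = 0$
$\left(a{\left(-6 \right)} - 5\right) T = \left(0 - 5\right) 134 = \left(-5\right) 134 = -670$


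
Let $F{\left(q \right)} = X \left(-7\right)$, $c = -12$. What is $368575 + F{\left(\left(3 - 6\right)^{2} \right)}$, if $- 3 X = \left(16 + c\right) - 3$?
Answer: $\frac{1105732}{3} \approx 3.6858 \cdot 10^{5}$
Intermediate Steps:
$X = - \frac{1}{3}$ ($X = - \frac{\left(16 - 12\right) - 3}{3} = - \frac{4 - 3}{3} = \left(- \frac{1}{3}\right) 1 = - \frac{1}{3} \approx -0.33333$)
$F{\left(q \right)} = \frac{7}{3}$ ($F{\left(q \right)} = \left(- \frac{1}{3}\right) \left(-7\right) = \frac{7}{3}$)
$368575 + F{\left(\left(3 - 6\right)^{2} \right)} = 368575 + \frac{7}{3} = \frac{1105732}{3}$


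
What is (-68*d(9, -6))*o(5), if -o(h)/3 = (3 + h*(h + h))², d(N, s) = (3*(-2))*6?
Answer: -20629296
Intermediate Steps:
d(N, s) = -36 (d(N, s) = -6*6 = -36)
o(h) = -3*(3 + 2*h²)² (o(h) = -3*(3 + h*(h + h))² = -3*(3 + h*(2*h))² = -3*(3 + 2*h²)²)
(-68*d(9, -6))*o(5) = (-68*(-36))*(-3*(3 + 2*5²)²) = 2448*(-3*(3 + 2*25)²) = 2448*(-3*(3 + 50)²) = 2448*(-3*53²) = 2448*(-3*2809) = 2448*(-8427) = -20629296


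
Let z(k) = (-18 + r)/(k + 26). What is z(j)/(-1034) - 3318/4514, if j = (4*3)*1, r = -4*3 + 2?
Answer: -16280558/22170511 ≈ -0.73433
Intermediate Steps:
r = -10 (r = -12 + 2 = -10)
j = 12 (j = 12*1 = 12)
z(k) = -28/(26 + k) (z(k) = (-18 - 10)/(k + 26) = -28/(26 + k))
z(j)/(-1034) - 3318/4514 = -28/(26 + 12)/(-1034) - 3318/4514 = -28/38*(-1/1034) - 3318*1/4514 = -28*1/38*(-1/1034) - 1659/2257 = -14/19*(-1/1034) - 1659/2257 = 7/9823 - 1659/2257 = -16280558/22170511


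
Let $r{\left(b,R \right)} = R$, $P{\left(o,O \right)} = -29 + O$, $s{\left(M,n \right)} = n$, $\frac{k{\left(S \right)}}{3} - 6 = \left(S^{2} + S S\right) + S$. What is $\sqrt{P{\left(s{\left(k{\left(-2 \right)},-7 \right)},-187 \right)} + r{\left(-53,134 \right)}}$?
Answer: $i \sqrt{82} \approx 9.0554 i$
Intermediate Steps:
$k{\left(S \right)} = 18 + 3 S + 6 S^{2}$ ($k{\left(S \right)} = 18 + 3 \left(\left(S^{2} + S S\right) + S\right) = 18 + 3 \left(\left(S^{2} + S^{2}\right) + S\right) = 18 + 3 \left(2 S^{2} + S\right) = 18 + 3 \left(S + 2 S^{2}\right) = 18 + \left(3 S + 6 S^{2}\right) = 18 + 3 S + 6 S^{2}$)
$\sqrt{P{\left(s{\left(k{\left(-2 \right)},-7 \right)},-187 \right)} + r{\left(-53,134 \right)}} = \sqrt{\left(-29 - 187\right) + 134} = \sqrt{-216 + 134} = \sqrt{-82} = i \sqrt{82}$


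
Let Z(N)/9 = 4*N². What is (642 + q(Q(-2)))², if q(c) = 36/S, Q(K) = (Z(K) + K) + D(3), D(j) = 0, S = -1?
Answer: 367236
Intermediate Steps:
Z(N) = 36*N² (Z(N) = 9*(4*N²) = 36*N²)
Q(K) = K + 36*K² (Q(K) = (36*K² + K) + 0 = (K + 36*K²) + 0 = K + 36*K²)
q(c) = -36 (q(c) = 36/(-1) = 36*(-1) = -36)
(642 + q(Q(-2)))² = (642 - 36)² = 606² = 367236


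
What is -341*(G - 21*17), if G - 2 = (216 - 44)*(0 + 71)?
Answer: -4043237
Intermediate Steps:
G = 12214 (G = 2 + (216 - 44)*(0 + 71) = 2 + 172*71 = 2 + 12212 = 12214)
-341*(G - 21*17) = -341*(12214 - 21*17) = -341*(12214 - 357) = -341*11857 = -4043237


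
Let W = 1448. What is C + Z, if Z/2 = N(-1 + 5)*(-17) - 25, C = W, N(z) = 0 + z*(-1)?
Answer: 1534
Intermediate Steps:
N(z) = -z (N(z) = 0 - z = -z)
C = 1448
Z = 86 (Z = 2*(-(-1 + 5)*(-17) - 25) = 2*(-1*4*(-17) - 25) = 2*(-4*(-17) - 25) = 2*(68 - 25) = 2*43 = 86)
C + Z = 1448 + 86 = 1534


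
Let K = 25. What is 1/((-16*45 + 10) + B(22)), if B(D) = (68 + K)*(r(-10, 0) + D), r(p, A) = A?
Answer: 1/1336 ≈ 0.00074850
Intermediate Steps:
B(D) = 93*D (B(D) = (68 + 25)*(0 + D) = 93*D)
1/((-16*45 + 10) + B(22)) = 1/((-16*45 + 10) + 93*22) = 1/((-720 + 10) + 2046) = 1/(-710 + 2046) = 1/1336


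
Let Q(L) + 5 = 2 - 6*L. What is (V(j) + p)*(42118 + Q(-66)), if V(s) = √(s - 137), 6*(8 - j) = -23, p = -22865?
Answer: -972014015 + 42511*I*√4506/6 ≈ -9.7201e+8 + 4.756e+5*I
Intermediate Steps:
Q(L) = -3 - 6*L (Q(L) = -5 + (2 - 6*L) = -3 - 6*L)
j = 71/6 (j = 8 - ⅙*(-23) = 8 + 23/6 = 71/6 ≈ 11.833)
V(s) = √(-137 + s)
(V(j) + p)*(42118 + Q(-66)) = (√(-137 + 71/6) - 22865)*(42118 + (-3 - 6*(-66))) = (√(-751/6) - 22865)*(42118 + (-3 + 396)) = (I*√4506/6 - 22865)*(42118 + 393) = (-22865 + I*√4506/6)*42511 = -972014015 + 42511*I*√4506/6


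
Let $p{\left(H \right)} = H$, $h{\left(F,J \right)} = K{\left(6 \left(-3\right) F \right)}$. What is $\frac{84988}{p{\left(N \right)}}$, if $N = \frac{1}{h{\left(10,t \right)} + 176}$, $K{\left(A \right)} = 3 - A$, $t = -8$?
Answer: $30510692$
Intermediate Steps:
$h{\left(F,J \right)} = 3 + 18 F$ ($h{\left(F,J \right)} = 3 - 6 \left(-3\right) F = 3 - - 18 F = 3 + 18 F$)
$N = \frac{1}{359}$ ($N = \frac{1}{\left(3 + 18 \cdot 10\right) + 176} = \frac{1}{\left(3 + 180\right) + 176} = \frac{1}{183 + 176} = \frac{1}{359} \approx 0.0027855$)
$\frac{84988}{p{\left(N \right)}} = 84988 \frac{1}{\frac{1}{359}} = 84988 \cdot 359 = 30510692$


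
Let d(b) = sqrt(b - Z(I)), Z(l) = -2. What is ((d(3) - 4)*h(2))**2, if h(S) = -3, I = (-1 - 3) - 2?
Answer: 189 - 72*sqrt(5) ≈ 28.003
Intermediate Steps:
I = -6 (I = -4 - 2 = -6)
d(b) = sqrt(2 + b) (d(b) = sqrt(b - 1*(-2)) = sqrt(b + 2) = sqrt(2 + b))
((d(3) - 4)*h(2))**2 = ((sqrt(2 + 3) - 4)*(-3))**2 = ((sqrt(5) - 4)*(-3))**2 = ((-4 + sqrt(5))*(-3))**2 = (12 - 3*sqrt(5))**2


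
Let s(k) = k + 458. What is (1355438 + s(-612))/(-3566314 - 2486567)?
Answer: -1355284/6052881 ≈ -0.22391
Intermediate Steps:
s(k) = 458 + k
(1355438 + s(-612))/(-3566314 - 2486567) = (1355438 + (458 - 612))/(-3566314 - 2486567) = (1355438 - 154)/(-6052881) = 1355284*(-1/6052881) = -1355284/6052881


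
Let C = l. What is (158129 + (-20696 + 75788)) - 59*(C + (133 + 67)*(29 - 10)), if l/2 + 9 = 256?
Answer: -40125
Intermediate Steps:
l = 494 (l = -18 + 2*256 = -18 + 512 = 494)
C = 494
(158129 + (-20696 + 75788)) - 59*(C + (133 + 67)*(29 - 10)) = (158129 + (-20696 + 75788)) - 59*(494 + (133 + 67)*(29 - 10)) = (158129 + 55092) - 59*(494 + 200*19) = 213221 - 59*(494 + 3800) = 213221 - 59*4294 = 213221 - 253346 = -40125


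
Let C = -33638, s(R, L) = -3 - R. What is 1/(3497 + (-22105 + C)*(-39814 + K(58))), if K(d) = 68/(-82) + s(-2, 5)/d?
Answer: 2378/5277739111681 ≈ 4.5057e-10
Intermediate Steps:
K(d) = -34/41 - 1/d (K(d) = 68/(-82) + (-3 - 1*(-2))/d = 68*(-1/82) + (-3 + 2)/d = -34/41 - 1/d)
1/(3497 + (-22105 + C)*(-39814 + K(58))) = 1/(3497 + (-22105 - 33638)*(-39814 + (-34/41 - 1/58))) = 1/(3497 - 55743*(-39814 + (-34/41 - 1*1/58))) = 1/(3497 - 55743*(-39814 + (-34/41 - 1/58))) = 1/(3497 - 55743*(-39814 - 2013/2378)) = 1/(3497 - 55743*(-94679705/2378)) = 1/(3497 + 5277730795815/2378) = 1/(5277739111681/2378) = 2378/5277739111681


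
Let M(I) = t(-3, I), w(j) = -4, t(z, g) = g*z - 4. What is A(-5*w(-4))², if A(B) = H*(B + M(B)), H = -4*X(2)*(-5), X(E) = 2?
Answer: 3097600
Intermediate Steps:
t(z, g) = -4 + g*z
M(I) = -4 - 3*I (M(I) = -4 + I*(-3) = -4 - 3*I)
H = 40 (H = -4*2*(-5) = -8*(-5) = 40)
A(B) = -160 - 80*B (A(B) = 40*(B + (-4 - 3*B)) = 40*(-4 - 2*B) = -160 - 80*B)
A(-5*w(-4))² = (-160 - (-400)*(-4))² = (-160 - 80*20)² = (-160 - 1600)² = (-1760)² = 3097600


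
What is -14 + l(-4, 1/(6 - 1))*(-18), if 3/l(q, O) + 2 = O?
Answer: 16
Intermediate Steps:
l(q, O) = 3/(-2 + O)
-14 + l(-4, 1/(6 - 1))*(-18) = -14 + (3/(-2 + 1/(6 - 1)))*(-18) = -14 + (3/(-2 + 1/5))*(-18) = -14 + (3/(-2 + ⅕))*(-18) = -14 + (3/(-9/5))*(-18) = -14 + (3*(-5/9))*(-18) = -14 - 5/3*(-18) = -14 + 30 = 16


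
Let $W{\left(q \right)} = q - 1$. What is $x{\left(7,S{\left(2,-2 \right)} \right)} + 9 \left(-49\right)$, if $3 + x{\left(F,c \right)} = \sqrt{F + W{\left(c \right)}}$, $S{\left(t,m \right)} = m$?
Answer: $-442$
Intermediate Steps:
$W{\left(q \right)} = -1 + q$ ($W{\left(q \right)} = q - 1 = -1 + q$)
$x{\left(F,c \right)} = -3 + \sqrt{-1 + F + c}$ ($x{\left(F,c \right)} = -3 + \sqrt{F + \left(-1 + c\right)} = -3 + \sqrt{-1 + F + c}$)
$x{\left(7,S{\left(2,-2 \right)} \right)} + 9 \left(-49\right) = \left(-3 + \sqrt{-1 + 7 - 2}\right) + 9 \left(-49\right) = \left(-3 + \sqrt{4}\right) - 441 = \left(-3 + 2\right) - 441 = -1 - 441 = -442$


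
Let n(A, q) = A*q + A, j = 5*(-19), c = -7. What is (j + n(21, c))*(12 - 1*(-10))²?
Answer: -106964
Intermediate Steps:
j = -95
n(A, q) = A + A*q
(j + n(21, c))*(12 - 1*(-10))² = (-95 + 21*(1 - 7))*(12 - 1*(-10))² = (-95 + 21*(-6))*(12 + 10)² = (-95 - 126)*22² = -221*484 = -106964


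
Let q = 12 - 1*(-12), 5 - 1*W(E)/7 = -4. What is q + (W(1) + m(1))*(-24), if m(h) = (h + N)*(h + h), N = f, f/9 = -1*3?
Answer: -240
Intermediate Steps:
f = -27 (f = 9*(-1*3) = 9*(-3) = -27)
W(E) = 63 (W(E) = 35 - 7*(-4) = 35 + 28 = 63)
N = -27
q = 24 (q = 12 + 12 = 24)
m(h) = 2*h*(-27 + h) (m(h) = (h - 27)*(h + h) = (-27 + h)*(2*h) = 2*h*(-27 + h))
q + (W(1) + m(1))*(-24) = 24 + (63 + 2*1*(-27 + 1))*(-24) = 24 + (63 + 2*1*(-26))*(-24) = 24 + (63 - 52)*(-24) = 24 + 11*(-24) = 24 - 264 = -240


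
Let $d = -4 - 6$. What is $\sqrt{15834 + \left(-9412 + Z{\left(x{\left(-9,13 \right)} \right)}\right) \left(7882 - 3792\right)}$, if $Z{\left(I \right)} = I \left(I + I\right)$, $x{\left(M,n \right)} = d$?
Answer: $i \sqrt{37661246} \approx 6136.9 i$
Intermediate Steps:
$d = -10$
$x{\left(M,n \right)} = -10$
$Z{\left(I \right)} = 2 I^{2}$ ($Z{\left(I \right)} = I 2 I = 2 I^{2}$)
$\sqrt{15834 + \left(-9412 + Z{\left(x{\left(-9,13 \right)} \right)}\right) \left(7882 - 3792\right)} = \sqrt{15834 + \left(-9412 + 2 \left(-10\right)^{2}\right) \left(7882 - 3792\right)} = \sqrt{15834 + \left(-9412 + 2 \cdot 100\right) 4090} = \sqrt{15834 + \left(-9412 + 200\right) 4090} = \sqrt{15834 - 37677080} = \sqrt{-37661246} = i \sqrt{37661246}$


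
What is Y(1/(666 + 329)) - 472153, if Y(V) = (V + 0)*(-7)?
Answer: -469792242/995 ≈ -4.7215e+5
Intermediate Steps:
Y(V) = -7*V (Y(V) = V*(-7) = -7*V)
Y(1/(666 + 329)) - 472153 = -7/(666 + 329) - 472153 = -7/995 - 472153 = -469792242/995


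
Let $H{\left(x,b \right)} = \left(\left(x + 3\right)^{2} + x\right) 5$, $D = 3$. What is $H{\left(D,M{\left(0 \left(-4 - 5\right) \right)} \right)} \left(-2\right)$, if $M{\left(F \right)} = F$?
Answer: $-390$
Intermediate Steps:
$H{\left(x,b \right)} = 5 x + 5 \left(3 + x\right)^{2}$ ($H{\left(x,b \right)} = \left(\left(3 + x\right)^{2} + x\right) 5 = \left(x + \left(3 + x\right)^{2}\right) 5 = 5 x + 5 \left(3 + x\right)^{2}$)
$H{\left(D,M{\left(0 \left(-4 - 5\right) \right)} \right)} \left(-2\right) = \left(5 \cdot 3 + 5 \left(3 + 3\right)^{2}\right) \left(-2\right) = \left(15 + 5 \cdot 6^{2}\right) \left(-2\right) = \left(15 + 5 \cdot 36\right) \left(-2\right) = \left(15 + 180\right) \left(-2\right) = 195 \left(-2\right) = -390$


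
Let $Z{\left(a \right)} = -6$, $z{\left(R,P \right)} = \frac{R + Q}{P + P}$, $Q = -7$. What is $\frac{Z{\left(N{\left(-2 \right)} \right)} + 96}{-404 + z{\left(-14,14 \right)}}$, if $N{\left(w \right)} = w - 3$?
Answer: $- \frac{360}{1619} \approx -0.22236$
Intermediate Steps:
$N{\left(w \right)} = -3 + w$
$z{\left(R,P \right)} = \frac{-7 + R}{2 P}$ ($z{\left(R,P \right)} = \frac{R - 7}{P + P} = \frac{-7 + R}{2 P}$)
$\frac{Z{\left(N{\left(-2 \right)} \right)} + 96}{-404 + z{\left(-14,14 \right)}} = \frac{-6 + 96}{-404 + \frac{-7 - 14}{2 \cdot 14}} = \frac{90}{-404 + \frac{1}{2} \cdot \frac{1}{14} \left(-21\right)} = \frac{90}{-404 - \frac{3}{4}} = \frac{90}{- \frac{1619}{4}} = 90 \left(- \frac{4}{1619}\right) = - \frac{360}{1619}$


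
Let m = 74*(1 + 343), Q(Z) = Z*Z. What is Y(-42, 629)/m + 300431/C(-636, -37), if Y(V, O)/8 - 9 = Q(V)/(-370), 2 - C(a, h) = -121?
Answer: 176854813079/72406410 ≈ 2442.5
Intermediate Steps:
Q(Z) = Z**2
C(a, h) = 123 (C(a, h) = 2 - 1*(-121) = 2 + 121 = 123)
m = 25456 (m = 74*344 = 25456)
Y(V, O) = 72 - 4*V**2/185 (Y(V, O) = 72 + 8*(V**2/(-370)) = 72 + 8*(V**2*(-1/370)) = 72 + 8*(-V**2/370) = 72 - 4*V**2/185)
Y(-42, 629)/m + 300431/C(-636, -37) = (72 - 4/185*(-42)**2)/25456 + 300431/123 = (72 - 4/185*1764)*(1/25456) + 300431*(1/123) = (72 - 7056/185)*(1/25456) + 300431/123 = (6264/185)*(1/25456) + 300431/123 = 783/588670 + 300431/123 = 176854813079/72406410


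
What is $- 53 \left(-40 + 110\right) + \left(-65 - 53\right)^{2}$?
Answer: $10214$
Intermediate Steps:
$- 53 \left(-40 + 110\right) + \left(-65 - 53\right)^{2} = \left(-53\right) 70 + \left(-118\right)^{2} = -3710 + 13924 = 10214$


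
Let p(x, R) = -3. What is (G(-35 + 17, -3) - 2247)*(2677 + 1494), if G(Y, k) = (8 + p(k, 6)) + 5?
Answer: -9330527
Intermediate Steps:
G(Y, k) = 10 (G(Y, k) = (8 - 3) + 5 = 5 + 5 = 10)
(G(-35 + 17, -3) - 2247)*(2677 + 1494) = (10 - 2247)*(2677 + 1494) = -2237*4171 = -9330527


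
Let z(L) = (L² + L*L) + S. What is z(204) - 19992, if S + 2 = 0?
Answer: 63238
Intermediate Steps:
S = -2 (S = -2 + 0 = -2)
z(L) = -2 + 2*L² (z(L) = (L² + L*L) - 2 = (L² + L²) - 2 = 2*L² - 2 = -2 + 2*L²)
z(204) - 19992 = (-2 + 2*204²) - 19992 = (-2 + 2*41616) - 19992 = (-2 + 83232) - 19992 = 83230 - 19992 = 63238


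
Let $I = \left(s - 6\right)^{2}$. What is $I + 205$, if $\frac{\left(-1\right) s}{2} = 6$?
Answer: $529$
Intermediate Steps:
$s = -12$ ($s = \left(-2\right) 6 = -12$)
$I = 324$ ($I = \left(-12 - 6\right)^{2} = \left(-18\right)^{2} = 324$)
$I + 205 = 324 + 205 = 529$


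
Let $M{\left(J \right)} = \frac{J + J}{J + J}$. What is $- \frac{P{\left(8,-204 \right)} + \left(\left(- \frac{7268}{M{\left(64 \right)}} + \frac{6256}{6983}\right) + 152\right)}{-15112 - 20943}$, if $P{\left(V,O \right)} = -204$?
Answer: $- \frac{51109304}{251772065} \approx -0.203$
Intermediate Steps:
$M{\left(J \right)} = 1$ ($M{\left(J \right)} = \frac{2 J}{2 J} = 2 J \frac{1}{2 J} = 1$)
$- \frac{P{\left(8,-204 \right)} + \left(\left(- \frac{7268}{M{\left(64 \right)}} + \frac{6256}{6983}\right) + 152\right)}{-15112 - 20943} = - \frac{-204 + \left(\left(- \frac{7268}{1} + \frac{6256}{6983}\right) + 152\right)}{-15112 - 20943} = - \frac{-204 + \left(\left(\left(-7268\right) 1 + 6256 \cdot \frac{1}{6983}\right) + 152\right)}{-15112 - 20943} = - \frac{-204 + \left(\left(-7268 + \frac{6256}{6983}\right) + 152\right)}{-36055} = - \frac{\left(-204 + \left(- \frac{50746188}{6983} + 152\right)\right) \left(-1\right)}{36055} = - \frac{\left(-204 - \frac{49684772}{6983}\right) \left(-1\right)}{36055} = - \frac{\left(-51109304\right) \left(-1\right)}{6983 \cdot 36055} = \left(-1\right) \frac{51109304}{251772065} = - \frac{51109304}{251772065}$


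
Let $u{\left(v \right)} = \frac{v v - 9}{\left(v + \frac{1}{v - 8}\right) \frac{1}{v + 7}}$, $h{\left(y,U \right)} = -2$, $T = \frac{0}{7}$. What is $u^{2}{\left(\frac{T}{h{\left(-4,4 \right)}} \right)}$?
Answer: $254016$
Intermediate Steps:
$T = 0$ ($T = 0 \cdot \frac{1}{7} = 0$)
$u{\left(v \right)} = \frac{\left(-9 + v^{2}\right) \left(7 + v\right)}{v + \frac{1}{-8 + v}}$ ($u{\left(v \right)} = \frac{v^{2} - 9}{\left(v + \frac{1}{-8 + v}\right) \frac{1}{7 + v}} = \frac{-9 + v^{2}}{\frac{1}{7 + v} \left(v + \frac{1}{-8 + v}\right)} = \left(-9 + v^{2}\right) \frac{7 + v}{v + \frac{1}{-8 + v}} = \frac{\left(-9 + v^{2}\right) \left(7 + v\right)}{v + \frac{1}{-8 + v}}$)
$u^{2}{\left(\frac{T}{h{\left(-4,4 \right)}} \right)} = \left(\frac{504 + \left(\frac{0}{-2}\right)^{4} - \left(\frac{0}{-2}\right)^{3} - 65 \left(\frac{0}{-2}\right)^{2} + 9 \frac{0}{-2}}{1 + \left(\frac{0}{-2}\right)^{2} - 8 \frac{0}{-2}}\right)^{2} = \left(\frac{504 + \left(0 \left(- \frac{1}{2}\right)\right)^{4} - \left(0 \left(- \frac{1}{2}\right)\right)^{3} - 65 \left(0 \left(- \frac{1}{2}\right)\right)^{2} + 9 \cdot 0 \left(- \frac{1}{2}\right)}{1 + \left(0 \left(- \frac{1}{2}\right)\right)^{2} - 8 \cdot 0 \left(- \frac{1}{2}\right)}\right)^{2} = \left(\frac{504 + 0^{4} - 0^{3} - 65 \cdot 0^{2} + 9 \cdot 0}{1 + 0^{2} - 0}\right)^{2} = \left(\frac{504 + 0 - 0 - 0 + 0}{1 + 0 + 0}\right)^{2} = \left(\frac{504 + 0 + 0 + 0 + 0}{1}\right)^{2} = \left(1 \cdot 504\right)^{2} = 504^{2} = 254016$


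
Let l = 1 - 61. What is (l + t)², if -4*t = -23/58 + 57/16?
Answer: 12730383241/3444736 ≈ 3695.6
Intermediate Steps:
t = -1469/1856 (t = -(-23/58 + 57/16)/4 = -¼*1469/464 = -1469/1856 ≈ -0.79149)
l = -60
(l + t)² = (-60 - 1469/1856)² = (-112829/1856)² = 12730383241/3444736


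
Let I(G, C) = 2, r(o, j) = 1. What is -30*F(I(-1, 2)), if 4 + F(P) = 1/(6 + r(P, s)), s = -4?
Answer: 810/7 ≈ 115.71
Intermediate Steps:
F(P) = -27/7 (F(P) = -4 + 1/(6 + 1) = -4 + 1/7 = -4 + ⅐ = -27/7)
-30*F(I(-1, 2)) = -30*(-27/7) = 810/7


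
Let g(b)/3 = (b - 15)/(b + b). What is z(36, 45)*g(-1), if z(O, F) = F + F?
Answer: 2160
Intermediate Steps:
g(b) = 3*(-15 + b)/(2*b) (g(b) = 3*((b - 15)/(b + b)) = 3*((-15 + b)/((2*b))) = 3*((-15 + b)*(1/(2*b))) = 3*((-15 + b)/(2*b)) = 3*(-15 + b)/(2*b))
z(O, F) = 2*F
z(36, 45)*g(-1) = (2*45)*((3/2)*(-15 - 1)/(-1)) = 90*((3/2)*(-1)*(-16)) = 90*24 = 2160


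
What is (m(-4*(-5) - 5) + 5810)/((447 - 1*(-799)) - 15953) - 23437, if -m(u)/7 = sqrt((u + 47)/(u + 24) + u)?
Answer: -49241967/2101 + sqrt(25233)/81939 ≈ -23437.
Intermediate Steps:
m(u) = -7*sqrt(u + (47 + u)/(24 + u)) (m(u) = -7*sqrt((u + 47)/(u + 24) + u) = -7*sqrt((47 + u)/(24 + u) + u) = -7*sqrt(u + (47 + u)/(24 + u)))
(m(-4*(-5) - 5) + 5810)/((447 - 1*(-799)) - 15953) - 23437 = (-7*sqrt(47 + (-4*(-5) - 5) + (-4*(-5) - 5)*(24 + (-4*(-5) - 5)))/sqrt(24 + (-4*(-5) - 5)) + 5810)/((447 - 1*(-799)) - 15953) - 23437 = (-7*sqrt(47 + (20 - 5) + (20 - 5)*(24 + (20 - 5)))/sqrt(24 + (20 - 5)) + 5810)/((447 + 799) - 15953) - 23437 = (-7*sqrt(47 + 15 + 15*(24 + 15))/sqrt(24 + 15) + 5810)/(1246 - 15953) - 23437 = (-7*sqrt(39)*sqrt(47 + 15 + 15*39)/39 + 5810)/(-14707) - 23437 = (-7*sqrt(39)*sqrt(47 + 15 + 585)/39 + 5810)*(-1/14707) - 23437 = (-7*sqrt(25233)/39 + 5810)*(-1/14707) - 23437 = (5810 - 7*sqrt(25233)/39)*(-1/14707) - 23437 = (-830/2101 + sqrt(25233)/81939) - 23437 = -49241967/2101 + sqrt(25233)/81939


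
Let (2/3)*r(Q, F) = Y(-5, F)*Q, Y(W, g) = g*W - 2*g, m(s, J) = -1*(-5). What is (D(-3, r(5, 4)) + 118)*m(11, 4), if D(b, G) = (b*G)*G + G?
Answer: -661960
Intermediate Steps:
m(s, J) = 5
Y(W, g) = -2*g + W*g (Y(W, g) = W*g - 2*g = -2*g + W*g)
r(Q, F) = -21*F*Q/2 (r(Q, F) = 3*((F*(-2 - 5))*Q)/2 = 3*((F*(-7))*Q)/2 = 3*((-7*F)*Q)/2 = 3*(-7*F*Q)/2 = -21*F*Q/2)
D(b, G) = G + b*G² (D(b, G) = (G*b)*G + G = b*G² + G = G + b*G²)
(D(-3, r(5, 4)) + 118)*m(11, 4) = ((-21/2*4*5)*(1 - 21/2*4*5*(-3)) + 118)*5 = (-210*(1 - 210*(-3)) + 118)*5 = (-210*(1 + 630) + 118)*5 = (-210*631 + 118)*5 = (-132510 + 118)*5 = -132392*5 = -661960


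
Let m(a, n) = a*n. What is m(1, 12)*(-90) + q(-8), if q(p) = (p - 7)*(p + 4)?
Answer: -1020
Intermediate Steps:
q(p) = (-7 + p)*(4 + p)
m(1, 12)*(-90) + q(-8) = (1*12)*(-90) + (-28 + (-8)² - 3*(-8)) = 12*(-90) + (-28 + 64 + 24) = -1080 + 60 = -1020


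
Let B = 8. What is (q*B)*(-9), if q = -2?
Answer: 144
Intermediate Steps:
(q*B)*(-9) = -2*8*(-9) = -16*(-9) = 144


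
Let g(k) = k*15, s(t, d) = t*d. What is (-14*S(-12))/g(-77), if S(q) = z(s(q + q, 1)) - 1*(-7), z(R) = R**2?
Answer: 106/15 ≈ 7.0667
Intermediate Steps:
s(t, d) = d*t
g(k) = 15*k
S(q) = 7 + 4*q**2 (S(q) = (1*(q + q))**2 - 1*(-7) = (1*(2*q))**2 + 7 = (2*q)**2 + 7 = 4*q**2 + 7 = 7 + 4*q**2)
(-14*S(-12))/g(-77) = (-14*(7 + 4*(-12)**2))/((15*(-77))) = -14*(7 + 4*144)/(-1155) = -14*(7 + 576)*(-1/1155) = -14*583*(-1/1155) = -8162*(-1/1155) = 106/15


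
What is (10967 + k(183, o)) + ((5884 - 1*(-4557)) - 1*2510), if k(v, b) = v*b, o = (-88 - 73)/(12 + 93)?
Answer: 93087/5 ≈ 18617.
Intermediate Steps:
o = -23/15 (o = -161/105 = -161*1/105 = -23/15 ≈ -1.5333)
k(v, b) = b*v
(10967 + k(183, o)) + ((5884 - 1*(-4557)) - 1*2510) = (10967 - 23/15*183) + ((5884 - 1*(-4557)) - 1*2510) = (10967 - 1403/5) + ((5884 + 4557) - 2510) = 53432/5 + (10441 - 2510) = 53432/5 + 7931 = 93087/5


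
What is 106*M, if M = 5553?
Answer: 588618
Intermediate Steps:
106*M = 106*5553 = 588618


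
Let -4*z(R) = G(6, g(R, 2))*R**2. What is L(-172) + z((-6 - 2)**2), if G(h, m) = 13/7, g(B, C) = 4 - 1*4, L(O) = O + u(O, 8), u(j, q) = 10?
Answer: -14446/7 ≈ -2063.7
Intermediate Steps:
L(O) = 10 + O (L(O) = O + 10 = 10 + O)
g(B, C) = 0 (g(B, C) = 4 - 4 = 0)
G(h, m) = 13/7 (G(h, m) = 13*(1/7) = 13/7)
z(R) = -13*R**2/28
L(-172) + z((-6 - 2)**2) = (10 - 172) - 13*(-6 - 2)**4/28 = -162 - 13*((-8)**2)**2/28 = -162 - 13/28*64**2 = -162 - 13/28*4096 = -162 - 13312/7 = -14446/7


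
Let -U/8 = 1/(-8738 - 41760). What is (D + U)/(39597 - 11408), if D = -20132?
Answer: -508312864/711744061 ≈ -0.71418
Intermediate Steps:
U = 4/25249 (U = -8/(-8738 - 41760) = -8/(-50498) = -8*(-1/50498) = 4/25249 ≈ 0.00015842)
(D + U)/(39597 - 11408) = (-20132 + 4/25249)/(39597 - 11408) = -508312864/25249/28189 = -508312864/25249*1/28189 = -508312864/711744061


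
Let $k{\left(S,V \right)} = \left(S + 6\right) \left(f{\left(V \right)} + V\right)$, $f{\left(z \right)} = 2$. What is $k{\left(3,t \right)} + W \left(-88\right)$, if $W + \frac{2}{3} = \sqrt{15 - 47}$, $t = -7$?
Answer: $\frac{41}{3} - 352 i \sqrt{2} \approx 13.667 - 497.8 i$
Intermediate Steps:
$k{\left(S,V \right)} = \left(2 + V\right) \left(6 + S\right)$ ($k{\left(S,V \right)} = \left(S + 6\right) \left(2 + V\right) = \left(6 + S\right) \left(2 + V\right) = \left(2 + V\right) \left(6 + S\right)$)
$W = - \frac{2}{3} + 4 i \sqrt{2}$ ($W = - \frac{2}{3} + \sqrt{15 - 47} = - \frac{2}{3} + \sqrt{-32} = - \frac{2}{3} + 4 i \sqrt{2} \approx -0.66667 + 5.6569 i$)
$k{\left(3,t \right)} + W \left(-88\right) = \left(12 + 2 \cdot 3 + 6 \left(-7\right) + 3 \left(-7\right)\right) + \left(- \frac{2}{3} + 4 i \sqrt{2}\right) \left(-88\right) = \left(12 + 6 - 42 - 21\right) + \left(\frac{176}{3} - 352 i \sqrt{2}\right) = -45 + \left(\frac{176}{3} - 352 i \sqrt{2}\right) = \frac{41}{3} - 352 i \sqrt{2}$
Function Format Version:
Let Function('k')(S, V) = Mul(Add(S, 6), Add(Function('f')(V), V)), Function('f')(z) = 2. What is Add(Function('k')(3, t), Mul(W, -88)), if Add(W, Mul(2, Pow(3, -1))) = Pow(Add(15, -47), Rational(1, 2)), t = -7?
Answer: Add(Rational(41, 3), Mul(-352, I, Pow(2, Rational(1, 2)))) ≈ Add(13.667, Mul(-497.80, I))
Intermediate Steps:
Function('k')(S, V) = Mul(Add(2, V), Add(6, S)) (Function('k')(S, V) = Mul(Add(S, 6), Add(2, V)) = Mul(Add(6, S), Add(2, V)) = Mul(Add(2, V), Add(6, S)))
W = Add(Rational(-2, 3), Mul(4, I, Pow(2, Rational(1, 2)))) (W = Add(Rational(-2, 3), Pow(Add(15, -47), Rational(1, 2))) = Add(Rational(-2, 3), Pow(-32, Rational(1, 2))) = Add(Rational(-2, 3), Mul(4, I, Pow(2, Rational(1, 2)))) ≈ Add(-0.66667, Mul(5.6569, I)))
Add(Function('k')(3, t), Mul(W, -88)) = Add(Add(12, Mul(2, 3), Mul(6, -7), Mul(3, -7)), Mul(Add(Rational(-2, 3), Mul(4, I, Pow(2, Rational(1, 2)))), -88)) = Add(Add(12, 6, -42, -21), Add(Rational(176, 3), Mul(-352, I, Pow(2, Rational(1, 2))))) = Add(-45, Add(Rational(176, 3), Mul(-352, I, Pow(2, Rational(1, 2))))) = Add(Rational(41, 3), Mul(-352, I, Pow(2, Rational(1, 2))))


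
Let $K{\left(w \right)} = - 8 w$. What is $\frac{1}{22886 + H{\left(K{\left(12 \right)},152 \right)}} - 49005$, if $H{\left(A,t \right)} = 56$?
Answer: $- \frac{1124272709}{22942} \approx -49005.0$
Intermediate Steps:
$\frac{1}{22886 + H{\left(K{\left(12 \right)},152 \right)}} - 49005 = \frac{1}{22886 + 56} - 49005 = \frac{1}{22942} - 49005 = - \frac{1124272709}{22942}$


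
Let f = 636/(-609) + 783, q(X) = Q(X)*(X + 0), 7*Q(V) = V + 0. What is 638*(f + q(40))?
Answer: 4513014/7 ≈ 6.4472e+5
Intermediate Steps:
Q(V) = V/7 (Q(V) = (V + 0)/7 = V/7)
q(X) = X²/7 (q(X) = (X/7)*(X + 0) = (X/7)*X = X²/7)
f = 158737/203 (f = 636*(-1/609) + 783 = -212/203 + 783 = 158737/203 ≈ 781.96)
638*(f + q(40)) = 638*(158737/203 + (⅐)*40²) = 638*(158737/203 + (⅐)*1600) = 638*(158737/203 + 1600/7) = 638*(205137/203) = 4513014/7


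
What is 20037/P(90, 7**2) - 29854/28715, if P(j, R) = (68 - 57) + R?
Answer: 38238081/114860 ≈ 332.91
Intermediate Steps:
P(j, R) = 11 + R
20037/P(90, 7**2) - 29854/28715 = 20037/(11 + 7**2) - 29854/28715 = 20037/(11 + 49) - 29854*1/28715 = 20037/60 - 29854/28715 = 20037*(1/60) - 29854/28715 = 6679/20 - 29854/28715 = 38238081/114860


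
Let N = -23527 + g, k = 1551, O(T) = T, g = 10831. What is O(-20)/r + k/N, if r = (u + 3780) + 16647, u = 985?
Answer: -2788661/22653896 ≈ -0.12310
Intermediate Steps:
N = -12696 (N = -23527 + 10831 = -12696)
r = 21412 (r = (985 + 3780) + 16647 = 4765 + 16647 = 21412)
O(-20)/r + k/N = -20/21412 + 1551/(-12696) = -20*1/21412 + 1551*(-1/12696) = -5/5353 - 517/4232 = -2788661/22653896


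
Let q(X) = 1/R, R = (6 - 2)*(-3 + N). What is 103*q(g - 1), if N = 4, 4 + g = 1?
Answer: 103/4 ≈ 25.750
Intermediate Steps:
g = -3 (g = -4 + 1 = -3)
R = 4 (R = (6 - 2)*(-3 + 4) = 4*1 = 4)
q(X) = ¼ (q(X) = 1/4 = ¼)
103*q(g - 1) = 103*(¼) = 103/4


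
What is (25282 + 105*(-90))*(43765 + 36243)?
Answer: 1266686656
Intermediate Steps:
(25282 + 105*(-90))*(43765 + 36243) = (25282 - 9450)*80008 = 15832*80008 = 1266686656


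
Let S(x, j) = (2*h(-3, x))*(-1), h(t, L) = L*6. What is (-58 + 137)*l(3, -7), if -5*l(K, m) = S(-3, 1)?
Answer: -2844/5 ≈ -568.80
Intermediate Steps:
h(t, L) = 6*L
S(x, j) = -12*x (S(x, j) = (2*(6*x))*(-1) = (12*x)*(-1) = -12*x)
l(K, m) = -36/5 (l(K, m) = -(-12)*(-3)/5 = -⅕*36 = -36/5)
(-58 + 137)*l(3, -7) = (-58 + 137)*(-36/5) = 79*(-36/5) = -2844/5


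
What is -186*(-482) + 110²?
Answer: 101752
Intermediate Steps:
-186*(-482) + 110² = 89652 + 12100 = 101752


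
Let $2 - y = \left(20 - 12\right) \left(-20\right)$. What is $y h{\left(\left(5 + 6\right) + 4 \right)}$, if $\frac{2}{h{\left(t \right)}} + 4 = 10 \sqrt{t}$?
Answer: $\frac{324}{371} + \frac{810 \sqrt{15}}{371} \approx 9.3292$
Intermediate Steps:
$y = 162$ ($y = 2 - \left(20 - 12\right) \left(-20\right) = 2 - 8 \left(-20\right) = 2 - -160 = 2 + 160 = 162$)
$h{\left(t \right)} = \frac{2}{-4 + 10 \sqrt{t}}$
$y h{\left(\left(5 + 6\right) + 4 \right)} = \frac{162}{-2 + 5 \sqrt{\left(5 + 6\right) + 4}} = \frac{162}{-2 + 5 \sqrt{11 + 4}} = \frac{162}{-2 + 5 \sqrt{15}}$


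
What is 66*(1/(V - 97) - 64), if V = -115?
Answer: -447777/106 ≈ -4224.3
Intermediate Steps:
66*(1/(V - 97) - 64) = 66*(1/(-115 - 97) - 64) = 66*(1/(-212) - 64) = 66*(-1/212 - 64) = 66*(-13569/212) = -447777/106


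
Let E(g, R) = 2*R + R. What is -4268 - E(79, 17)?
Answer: -4319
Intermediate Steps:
E(g, R) = 3*R
-4268 - E(79, 17) = -4268 - 3*17 = -4268 - 1*51 = -4268 - 51 = -4319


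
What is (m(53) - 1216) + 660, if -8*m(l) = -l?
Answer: -4395/8 ≈ -549.38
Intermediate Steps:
m(l) = l/8 (m(l) = -(-1)*l/8 = l/8)
(m(53) - 1216) + 660 = ((⅛)*53 - 1216) + 660 = (53/8 - 1216) + 660 = -9675/8 + 660 = -4395/8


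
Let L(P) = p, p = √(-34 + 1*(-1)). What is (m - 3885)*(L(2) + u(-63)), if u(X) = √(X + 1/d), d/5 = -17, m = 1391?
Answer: I*(-2494*√35 - 4988*√113815/85) ≈ -34552.0*I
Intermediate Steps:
d = -85 (d = 5*(-17) = -85)
u(X) = √(-1/85 + X) (u(X) = √(X + 1/(-85)) = √(X - 1/85) = √(-1/85 + X))
p = I*√35 (p = √(-34 - 1) = √(-35) = I*√35 ≈ 5.9161*I)
L(P) = I*√35
(m - 3885)*(L(2) + u(-63)) = (1391 - 3885)*(I*√35 + √(-85 + 7225*(-63))/85) = -2494*(I*√35 + √(-85 - 455175)/85) = -2494*(I*√35 + √(-455260)/85) = -2494*(I*√35 + (2*I*√113815)/85) = -2494*(I*√35 + 2*I*√113815/85) = -2494*I*√35 - 4988*I*√113815/85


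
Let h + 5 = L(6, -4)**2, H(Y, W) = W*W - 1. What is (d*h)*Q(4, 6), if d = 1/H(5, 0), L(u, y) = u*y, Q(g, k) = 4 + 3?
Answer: -3997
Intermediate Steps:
Q(g, k) = 7
H(Y, W) = -1 + W**2 (H(Y, W) = W**2 - 1 = -1 + W**2)
h = 571 (h = -5 + (6*(-4))**2 = -5 + (-24)**2 = -5 + 576 = 571)
d = -1 (d = 1/(-1 + 0**2) = 1/(-1 + 0) = 1/(-1) = 1*(-1) = -1)
(d*h)*Q(4, 6) = -1*571*7 = -571*7 = -3997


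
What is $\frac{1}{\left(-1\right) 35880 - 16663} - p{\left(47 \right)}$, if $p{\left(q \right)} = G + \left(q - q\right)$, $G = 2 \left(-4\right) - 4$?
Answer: $\frac{630515}{52543} \approx 12.0$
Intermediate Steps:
$G = -12$ ($G = -8 - 4 = -12$)
$p{\left(q \right)} = -12$ ($p{\left(q \right)} = -12 + \left(q - q\right) = -12 + 0 = -12$)
$\frac{1}{\left(-1\right) 35880 - 16663} - p{\left(47 \right)} = \frac{1}{\left(-1\right) 35880 - 16663} - -12 = \frac{1}{-35880 - 16663} + 12 = \frac{1}{-52543} + 12 = - \frac{1}{52543} + 12 = \frac{630515}{52543}$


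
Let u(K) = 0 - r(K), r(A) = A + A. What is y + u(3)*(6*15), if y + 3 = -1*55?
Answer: -598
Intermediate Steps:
r(A) = 2*A
y = -58 (y = -3 - 1*55 = -3 - 55 = -58)
u(K) = -2*K (u(K) = 0 - 2*K = -2*K)
y + u(3)*(6*15) = -58 + (-2*3)*(6*15) = -58 - 6*90 = -58 - 540 = -598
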